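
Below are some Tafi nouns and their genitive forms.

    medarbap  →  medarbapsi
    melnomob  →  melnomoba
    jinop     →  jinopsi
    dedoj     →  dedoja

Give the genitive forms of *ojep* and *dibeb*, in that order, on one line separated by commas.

The alternation tracks the final consonant of the stem — -si when the stem ends in a voiceless consonant (*medarbap*, *jinop*); -a when the stem ends in a voiced consonant (*melnomob*, *dedoj*).
*ojep* — final consonant /p/ (voiceless) → -si → *ojepsi*.
The final consonant of *dibeb* is /b/, which is voiced, so the suffix is -a, giving *dibeba*.

ojepsi, dibeba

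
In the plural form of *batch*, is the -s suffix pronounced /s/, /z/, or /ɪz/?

The stem *batch* ends in a sibilant (/s, z, ʃ, ʒ, tʃ, dʒ/).
The plural suffix surfaces as /ɪz/ after sibilants, /s/ after other voiceless consonants, and /z/ after other voiced sounds.
So the plural -s on *batch* is pronounced /ɪz/.

/ɪz/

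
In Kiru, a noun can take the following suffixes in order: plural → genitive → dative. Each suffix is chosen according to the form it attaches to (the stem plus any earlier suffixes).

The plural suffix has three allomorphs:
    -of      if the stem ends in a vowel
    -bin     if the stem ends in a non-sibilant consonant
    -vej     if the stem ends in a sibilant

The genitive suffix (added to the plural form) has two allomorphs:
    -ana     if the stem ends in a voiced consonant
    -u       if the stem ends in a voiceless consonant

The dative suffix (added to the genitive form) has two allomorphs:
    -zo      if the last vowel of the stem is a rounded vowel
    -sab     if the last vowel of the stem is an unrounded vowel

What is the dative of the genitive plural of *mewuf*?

*mewuf*: final sound = /f/, a non-sibilant consonant → -bin → *mewufbin*.
The final consonant of the plural form *mewufbin* is /n/, which is voiced, so the genitive suffix is -ana, giving *mewufbinana*.
Since the last vowel of the genitive form *mewufbinana* is /a/ (an unrounded vowel), it takes -sab, giving *mewufbinanasab*.

mewufbinanasab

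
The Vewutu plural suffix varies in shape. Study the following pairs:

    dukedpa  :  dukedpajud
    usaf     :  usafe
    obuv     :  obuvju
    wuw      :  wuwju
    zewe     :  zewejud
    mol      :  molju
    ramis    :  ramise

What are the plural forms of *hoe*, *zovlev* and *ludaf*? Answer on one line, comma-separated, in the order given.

hoejud, zovlevju, ludafe

The pattern is voicing of the final sound: -e when the stem ends in a voiceless consonant (*usaf*, *ramis*); -ju when the stem ends in a voiced consonant (*obuv*, *wuw*, *mol*); -jud when the stem ends in a vowel (*dukedpa*, *zewe*).
Since the final sound of *hoe* is /e/ (a vowel), it takes -jud, giving *hoejud*.
The final sound of *zovlev* is /v/, which is a voiced consonant, so the suffix is -ju, giving *zovlevju*.
Since the final sound of *ludaf* is /f/ (a voiceless consonant), it takes -e, giving *ludafe*.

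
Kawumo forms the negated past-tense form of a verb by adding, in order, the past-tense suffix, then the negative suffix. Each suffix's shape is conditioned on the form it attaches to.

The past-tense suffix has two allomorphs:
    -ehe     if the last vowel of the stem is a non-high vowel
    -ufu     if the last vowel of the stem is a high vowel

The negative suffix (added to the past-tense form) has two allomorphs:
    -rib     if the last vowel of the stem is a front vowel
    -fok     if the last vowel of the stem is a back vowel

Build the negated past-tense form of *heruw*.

heruwufufok

*heruw* — last vowel /u/ (a high vowel) → -ufu → *heruwufu*.
The last vowel of the past-tense form *heruwufu* is /u/, which is a back vowel, so the negative suffix is -fok, giving *heruwufufok*.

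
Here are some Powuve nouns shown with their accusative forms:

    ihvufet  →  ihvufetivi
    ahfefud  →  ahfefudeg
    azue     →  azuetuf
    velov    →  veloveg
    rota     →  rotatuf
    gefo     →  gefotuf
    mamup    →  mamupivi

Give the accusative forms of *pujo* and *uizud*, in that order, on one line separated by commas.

The pattern is voicing of the final sound: -ivi when the stem ends in a voiceless consonant (*ihvufet*, *mamup*); -eg when the stem ends in a voiced consonant (*ahfefud*, *velov*); -tuf when the stem ends in a vowel (*azue*, *rota*, *gefo*).
Since the final sound of *pujo* is /o/ (a vowel), it takes -tuf, giving *pujotuf*.
The final sound of *uizud* is /d/, which is a voiced consonant, so the suffix is -eg, giving *uizudeg*.

pujotuf, uizudeg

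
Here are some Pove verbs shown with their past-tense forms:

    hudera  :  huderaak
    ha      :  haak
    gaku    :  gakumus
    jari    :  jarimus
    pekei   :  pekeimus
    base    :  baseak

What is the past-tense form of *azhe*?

The pattern is height harmony: -mus when the last vowel of the stem is a high vowel (*gaku*, *jari*, *pekei*); -ak when the last vowel of the stem is a non-high vowel (*hudera*, *ha*, *base*).
*azhe* — last vowel /e/ (a non-high vowel) → -ak → *azheak*.

azheak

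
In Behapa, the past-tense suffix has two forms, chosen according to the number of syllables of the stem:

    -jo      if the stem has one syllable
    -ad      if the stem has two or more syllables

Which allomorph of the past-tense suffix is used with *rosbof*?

-ad

*rosbof* (2 syllables) → -ad.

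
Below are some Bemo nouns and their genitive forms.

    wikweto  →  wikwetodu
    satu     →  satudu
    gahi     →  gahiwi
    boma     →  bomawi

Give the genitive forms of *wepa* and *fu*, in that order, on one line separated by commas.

wepawi, fudu

Looking at the last vowel of each stem: -du when the last vowel of the stem is a rounded vowel (*wikweto*, *satu*); -wi when the last vowel of the stem is an unrounded vowel (*gahi*, *boma*).
*wepa*: last vowel = /a/, an unrounded vowel → -wi → *wepawi*.
*fu*: last vowel = /u/, a rounded vowel → -du → *fudu*.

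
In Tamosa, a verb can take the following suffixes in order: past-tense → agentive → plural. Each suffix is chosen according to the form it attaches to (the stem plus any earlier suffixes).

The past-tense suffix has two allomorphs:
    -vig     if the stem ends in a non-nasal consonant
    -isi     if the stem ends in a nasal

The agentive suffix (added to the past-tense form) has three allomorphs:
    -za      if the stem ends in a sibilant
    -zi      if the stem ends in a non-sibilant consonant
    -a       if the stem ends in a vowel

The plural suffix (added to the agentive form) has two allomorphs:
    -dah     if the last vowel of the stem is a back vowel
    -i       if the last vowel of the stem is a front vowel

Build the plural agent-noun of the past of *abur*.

aburvigzii

The final consonant of *abur* is /r/, which is non-nasal, so the past-tense suffix is -vig, giving *aburvig*.
The past-tense form *aburvig*: final sound = /g/, a non-sibilant consonant → -zi → *aburvigzi*.
The agentive form *aburvigzi*: last vowel = /i/, a front vowel → -i → *aburvigzii*.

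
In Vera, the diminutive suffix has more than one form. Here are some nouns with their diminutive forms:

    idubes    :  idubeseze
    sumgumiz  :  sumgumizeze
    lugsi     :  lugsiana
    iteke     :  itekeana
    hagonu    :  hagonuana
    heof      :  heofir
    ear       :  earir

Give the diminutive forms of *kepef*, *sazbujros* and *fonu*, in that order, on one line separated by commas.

kepefir, sazbujroseze, fonuana

Looking at the final sound of each stem: -eze when the stem ends in a sibilant (*idubes*, *sumgumiz*); -ir when the stem ends in a non-sibilant consonant (*heof*, *ear*); -ana when the stem ends in a vowel (*lugsi*, *iteke*, *hagonu*).
Since the final sound of *kepef* is /f/ (a non-sibilant consonant), it takes -ir, giving *kepefir*.
*sazbujros* — final sound /s/ (a sibilant) → -eze → *sazbujroseze*.
The final sound of *fonu* is /u/, which is a vowel, so the suffix is -ana, giving *fonuana*.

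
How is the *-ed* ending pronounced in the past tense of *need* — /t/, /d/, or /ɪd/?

/ɪd/

The stem *need* ends in /t/ or /d/.
The -ed suffix is realized as /ɪd/ after /t, d/; as /t/ after other voiceless consonants; and as /d/ after other voiced sounds.
So -ed on *need* is pronounced /ɪd/.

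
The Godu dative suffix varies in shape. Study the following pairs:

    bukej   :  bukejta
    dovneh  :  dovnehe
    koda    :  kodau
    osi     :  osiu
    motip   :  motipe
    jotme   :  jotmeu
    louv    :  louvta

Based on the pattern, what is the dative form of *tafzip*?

The alternation tracks the final sound of the stem — -e when the stem ends in a voiceless consonant (*dovneh*, *motip*); -ta when the stem ends in a voiced consonant (*bukej*, *louv*); -u when the stem ends in a vowel (*koda*, *osi*, *jotme*).
Since the final sound of *tafzip* is /p/ (a voiceless consonant), it takes -e, giving *tafzipe*.

tafzipe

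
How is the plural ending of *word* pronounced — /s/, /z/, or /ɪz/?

The stem *word* ends in a voiced non-sibilant sound.
The plural suffix surfaces as /ɪz/ after sibilants, /s/ after other voiceless consonants, and /z/ after other voiced sounds.
So the plural -s on *word* is pronounced /z/.

/z/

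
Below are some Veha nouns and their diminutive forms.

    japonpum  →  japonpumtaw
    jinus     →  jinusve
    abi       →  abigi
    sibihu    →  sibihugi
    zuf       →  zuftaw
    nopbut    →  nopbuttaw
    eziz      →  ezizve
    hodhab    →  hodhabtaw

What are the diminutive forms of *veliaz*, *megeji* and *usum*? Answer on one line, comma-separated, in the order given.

veliazve, megejigi, usumtaw

The pattern is sibilance of the final sound: -ve when the stem ends in a sibilant (*jinus*, *eziz*); -taw when the stem ends in a non-sibilant consonant (*japonpum*, *zuf*, *nopbut*, *hodhab*); -gi when the stem ends in a vowel (*abi*, *sibihu*).
*veliaz* — final sound /z/ (a sibilant) → -ve → *veliazve*.
The final sound of *megeji* is /i/, which is a vowel, so the suffix is -gi, giving *megejigi*.
*usum* — final sound /m/ (a non-sibilant consonant) → -taw → *usumtaw*.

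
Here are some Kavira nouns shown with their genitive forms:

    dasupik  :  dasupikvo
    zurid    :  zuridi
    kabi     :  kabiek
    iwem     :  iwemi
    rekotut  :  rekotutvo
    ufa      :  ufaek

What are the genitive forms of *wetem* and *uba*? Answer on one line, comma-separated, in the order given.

The suffix is conditioned by the final sound: -vo when the stem ends in a voiceless consonant (*dasupik*, *rekotut*); -i when the stem ends in a voiced consonant (*zurid*, *iwem*); -ek when the stem ends in a vowel (*kabi*, *ufa*).
*wetem*: final sound = /m/, a voiced consonant → -i → *wetemi*.
Since the final sound of *uba* is /a/ (a vowel), it takes -ek, giving *ubaek*.

wetemi, ubaek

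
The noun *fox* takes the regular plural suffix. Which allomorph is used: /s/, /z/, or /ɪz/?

The stem *fox* ends in a sibilant (/s, z, ʃ, ʒ, tʃ, dʒ/).
The plural suffix surfaces as /ɪz/ after sibilants, /s/ after other voiceless consonants, and /z/ after other voiced sounds.
So the plural -s on *fox* is pronounced /ɪz/.

/ɪz/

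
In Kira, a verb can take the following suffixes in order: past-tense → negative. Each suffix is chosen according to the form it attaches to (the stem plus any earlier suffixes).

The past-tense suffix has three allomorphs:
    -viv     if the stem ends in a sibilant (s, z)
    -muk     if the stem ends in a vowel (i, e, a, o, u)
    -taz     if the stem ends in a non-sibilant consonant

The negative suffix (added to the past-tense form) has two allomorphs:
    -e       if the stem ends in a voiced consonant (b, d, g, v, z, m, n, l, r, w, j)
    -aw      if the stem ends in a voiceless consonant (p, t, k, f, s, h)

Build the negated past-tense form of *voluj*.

*voluj*: final sound = /j/, a non-sibilant consonant → -taz → *volujtaz*.
The final consonant of the past-tense form *volujtaz* is /z/, which is voiced, so the negative suffix is -e, giving *volujtaze*.

volujtaze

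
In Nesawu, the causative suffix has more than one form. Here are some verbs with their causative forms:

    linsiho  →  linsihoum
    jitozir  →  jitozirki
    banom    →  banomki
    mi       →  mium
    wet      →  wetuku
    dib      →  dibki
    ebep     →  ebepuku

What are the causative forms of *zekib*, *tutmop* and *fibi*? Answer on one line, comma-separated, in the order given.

Looking at the final sound of each stem: -uku when the stem ends in a voiceless consonant (*wet*, *ebep*); -ki when the stem ends in a voiced consonant (*jitozir*, *banom*, *dib*); -um when the stem ends in a vowel (*linsiho*, *mi*).
*zekib* — final sound /b/ (a voiced consonant) → -ki → *zekibki*.
*tutmop*: final sound = /p/, a voiceless consonant → -uku → *tutmopuku*.
*fibi* — final sound /i/ (a vowel) → -um → *fibium*.

zekibki, tutmopuku, fibium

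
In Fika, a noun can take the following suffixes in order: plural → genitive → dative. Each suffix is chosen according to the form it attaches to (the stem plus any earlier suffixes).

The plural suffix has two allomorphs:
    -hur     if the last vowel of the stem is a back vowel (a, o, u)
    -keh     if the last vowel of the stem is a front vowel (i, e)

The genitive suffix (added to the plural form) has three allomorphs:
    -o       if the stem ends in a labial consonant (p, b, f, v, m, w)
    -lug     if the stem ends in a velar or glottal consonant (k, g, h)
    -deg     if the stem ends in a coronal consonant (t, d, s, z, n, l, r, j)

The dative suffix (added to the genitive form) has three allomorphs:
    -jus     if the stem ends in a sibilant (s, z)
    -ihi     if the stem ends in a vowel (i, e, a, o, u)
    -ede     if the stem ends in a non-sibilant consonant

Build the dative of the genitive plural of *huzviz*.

huzvizkehlugede

*huzviz*: last vowel = /i/, a front vowel → -keh → *huzvizkeh*.
The plural form *huzvizkeh* — final consonant /h/ (velar/glottal) → -lug → *huzvizkehlug*.
Since the final sound of the genitive form *huzvizkehlug* is /g/ (a non-sibilant consonant), it takes -ede, giving *huzvizkehlugede*.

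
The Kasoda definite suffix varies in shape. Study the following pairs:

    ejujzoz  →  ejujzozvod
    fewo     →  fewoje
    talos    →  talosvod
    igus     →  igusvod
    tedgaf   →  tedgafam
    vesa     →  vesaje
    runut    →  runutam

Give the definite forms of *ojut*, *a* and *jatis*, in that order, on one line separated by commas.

ojutam, aje, jatisvod

The suffix is conditioned by the final sound: -vod when the stem ends in a sibilant (*ejujzoz*, *talos*, *igus*); -am when the stem ends in a non-sibilant consonant (*tedgaf*, *runut*); -je when the stem ends in a vowel (*fewo*, *vesa*).
*ojut* — final sound /t/ (a non-sibilant consonant) → -am → *ojutam*.
Since the final sound of *a* is /a/ (a vowel), it takes -je, giving *aje*.
*jatis* — final sound /s/ (a sibilant) → -vod → *jatisvod*.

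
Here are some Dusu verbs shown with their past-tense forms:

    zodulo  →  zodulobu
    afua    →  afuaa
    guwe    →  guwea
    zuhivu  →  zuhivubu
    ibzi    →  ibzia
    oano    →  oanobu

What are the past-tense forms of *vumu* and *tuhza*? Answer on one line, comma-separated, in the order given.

vumubu, tuhzaa

The pattern is rounding harmony: -bu when the last vowel of the stem is a rounded vowel (*zodulo*, *zuhivu*, *oano*); -a when the last vowel of the stem is an unrounded vowel (*afua*, *guwe*, *ibzi*).
*vumu*: last vowel = /u/, a rounded vowel → -bu → *vumubu*.
*tuhza*: last vowel = /a/, an unrounded vowel → -a → *tuhzaa*.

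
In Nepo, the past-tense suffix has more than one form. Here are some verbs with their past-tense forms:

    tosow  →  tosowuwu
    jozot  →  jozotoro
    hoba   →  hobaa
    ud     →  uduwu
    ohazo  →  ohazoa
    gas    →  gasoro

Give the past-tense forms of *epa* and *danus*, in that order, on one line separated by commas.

epaa, danusoro

The alternation tracks the final sound of the stem — -oro when the stem ends in a voiceless consonant (*jozot*, *gas*); -uwu when the stem ends in a voiced consonant (*tosow*, *ud*); -a when the stem ends in a vowel (*hoba*, *ohazo*).
Since the final sound of *epa* is /a/ (a vowel), it takes -a, giving *epaa*.
The final sound of *danus* is /s/, which is a voiceless consonant, so the suffix is -oro, giving *danusoro*.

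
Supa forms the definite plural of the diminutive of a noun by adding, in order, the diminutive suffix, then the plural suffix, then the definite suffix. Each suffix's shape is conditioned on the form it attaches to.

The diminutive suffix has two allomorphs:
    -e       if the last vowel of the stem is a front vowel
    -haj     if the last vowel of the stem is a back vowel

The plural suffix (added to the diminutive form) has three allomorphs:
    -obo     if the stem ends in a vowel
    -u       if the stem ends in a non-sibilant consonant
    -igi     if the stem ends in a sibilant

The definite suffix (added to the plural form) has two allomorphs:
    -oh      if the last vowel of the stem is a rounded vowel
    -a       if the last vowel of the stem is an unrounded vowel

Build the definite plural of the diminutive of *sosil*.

sosileobooh

The last vowel of *sosil* is /i/, which is a front vowel, so the diminutive suffix is -e, giving *sosile*.
The final sound of the diminutive form *sosile* is /e/, which is a vowel, so the plural suffix is -obo, giving *sosileobo*.
The plural form *sosileobo* — last vowel /o/ (a rounded vowel) → -oh → *sosileobooh*.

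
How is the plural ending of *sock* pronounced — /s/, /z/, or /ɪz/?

/s/

The stem *sock* ends in a voiceless non-sibilant consonant.
The plural suffix surfaces as /ɪz/ after sibilants, /s/ after other voiceless consonants, and /z/ after other voiced sounds.
So the plural -s on *sock* is pronounced /s/.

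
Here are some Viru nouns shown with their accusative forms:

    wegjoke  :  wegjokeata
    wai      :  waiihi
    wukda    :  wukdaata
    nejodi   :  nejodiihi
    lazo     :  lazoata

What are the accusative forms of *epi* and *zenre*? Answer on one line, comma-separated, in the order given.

The suffix is conditioned by the last vowel: -ihi when the last vowel of the stem is a high vowel (*wai*, *nejodi*); -ata when the last vowel of the stem is a non-high vowel (*wegjoke*, *wukda*, *lazo*).
Since the last vowel of *epi* is /i/ (a high vowel), it takes -ihi, giving *epiihi*.
The last vowel of *zenre* is /e/, which is a non-high vowel, so the suffix is -ata, giving *zenreata*.

epiihi, zenreata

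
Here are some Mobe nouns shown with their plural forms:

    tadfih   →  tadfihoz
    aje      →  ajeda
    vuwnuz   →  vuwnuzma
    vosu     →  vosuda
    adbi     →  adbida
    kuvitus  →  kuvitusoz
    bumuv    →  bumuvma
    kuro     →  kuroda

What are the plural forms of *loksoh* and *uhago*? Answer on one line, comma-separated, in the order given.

The suffix is conditioned by the final sound: -oz when the stem ends in a voiceless consonant (*tadfih*, *kuvitus*); -ma when the stem ends in a voiced consonant (*vuwnuz*, *bumuv*); -da when the stem ends in a vowel (*aje*, *vosu*, *adbi*, *kuro*).
The final sound of *loksoh* is /h/, which is a voiceless consonant, so the suffix is -oz, giving *loksohoz*.
*uhago* — final sound /o/ (a vowel) → -da → *uhagoda*.

loksohoz, uhagoda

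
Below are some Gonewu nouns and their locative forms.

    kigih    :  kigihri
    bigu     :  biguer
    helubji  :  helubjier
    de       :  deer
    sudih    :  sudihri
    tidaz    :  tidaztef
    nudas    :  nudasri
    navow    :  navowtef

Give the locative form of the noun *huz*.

huztef

Looking at the final sound of each stem: -ri when the stem ends in a voiceless consonant (*kigih*, *sudih*, *nudas*); -tef when the stem ends in a voiced consonant (*tidaz*, *navow*); -er when the stem ends in a vowel (*bigu*, *helubji*, *de*).
*huz*: final sound = /z/, a voiced consonant → -tef → *huztef*.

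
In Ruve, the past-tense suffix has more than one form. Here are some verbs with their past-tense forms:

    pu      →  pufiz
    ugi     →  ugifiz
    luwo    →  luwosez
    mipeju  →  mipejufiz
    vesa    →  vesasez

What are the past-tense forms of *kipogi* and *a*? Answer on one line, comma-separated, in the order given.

kipogifiz, asez

The suffix is conditioned by the last vowel: -fiz when the last vowel of the stem is a high vowel (*pu*, *ugi*, *mipeju*); -sez when the last vowel of the stem is a non-high vowel (*luwo*, *vesa*).
The last vowel of *kipogi* is /i/, which is a high vowel, so the suffix is -fiz, giving *kipogifiz*.
Since the last vowel of *a* is /a/ (a non-high vowel), it takes -sez, giving *asez*.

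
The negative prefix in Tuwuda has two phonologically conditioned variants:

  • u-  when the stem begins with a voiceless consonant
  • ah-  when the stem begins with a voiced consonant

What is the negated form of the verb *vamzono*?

ahvamzono

*vamzono* — first consonant /v/ (voiced) → ah- → *ahvamzono*.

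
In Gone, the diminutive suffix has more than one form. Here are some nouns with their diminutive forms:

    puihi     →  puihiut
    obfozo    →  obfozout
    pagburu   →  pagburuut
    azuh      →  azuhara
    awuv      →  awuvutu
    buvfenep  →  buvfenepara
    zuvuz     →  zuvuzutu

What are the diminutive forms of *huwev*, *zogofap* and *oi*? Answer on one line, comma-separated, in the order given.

huwevutu, zogofapara, oiut

The pattern is voicing of the final sound: -ara when the stem ends in a voiceless consonant (*azuh*, *buvfenep*); -utu when the stem ends in a voiced consonant (*awuv*, *zuvuz*); -ut when the stem ends in a vowel (*puihi*, *obfozo*, *pagburu*).
*huwev*: final sound = /v/, a voiced consonant → -utu → *huwevutu*.
*zogofap* — final sound /p/ (a voiceless consonant) → -ara → *zogofapara*.
*oi*: final sound = /i/, a vowel → -ut → *oiut*.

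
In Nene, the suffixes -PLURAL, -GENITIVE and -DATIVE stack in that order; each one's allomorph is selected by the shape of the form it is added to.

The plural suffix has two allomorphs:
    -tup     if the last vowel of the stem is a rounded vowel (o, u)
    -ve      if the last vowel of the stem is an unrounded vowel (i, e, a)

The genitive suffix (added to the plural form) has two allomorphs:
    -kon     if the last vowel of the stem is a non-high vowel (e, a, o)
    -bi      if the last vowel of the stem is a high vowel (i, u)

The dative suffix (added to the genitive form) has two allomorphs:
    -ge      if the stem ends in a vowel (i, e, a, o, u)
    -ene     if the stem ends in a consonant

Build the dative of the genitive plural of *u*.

The last vowel of *u* is /u/, which is a rounded vowel, so the plural suffix is -tup, giving *utup*.
Since the last vowel of the plural form *utup* is /u/ (a high vowel), it takes -bi, giving *utupbi*.
The genitive form *utupbi* — final sound /i/ (a vowel) → -ge → *utupbige*.

utupbige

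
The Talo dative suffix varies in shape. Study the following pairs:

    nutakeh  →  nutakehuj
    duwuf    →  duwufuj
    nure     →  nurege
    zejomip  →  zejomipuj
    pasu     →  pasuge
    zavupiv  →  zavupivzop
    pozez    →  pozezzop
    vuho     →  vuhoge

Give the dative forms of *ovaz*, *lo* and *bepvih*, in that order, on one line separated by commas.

The pattern is voicing of the final sound: -uj when the stem ends in a voiceless consonant (*nutakeh*, *duwuf*, *zejomip*); -zop when the stem ends in a voiced consonant (*zavupiv*, *pozez*); -ge when the stem ends in a vowel (*nure*, *pasu*, *vuho*).
*ovaz* — final sound /z/ (a voiced consonant) → -zop → *ovazzop*.
The final sound of *lo* is /o/, which is a vowel, so the suffix is -ge, giving *loge*.
*bepvih*: final sound = /h/, a voiceless consonant → -uj → *bepvihuj*.

ovazzop, loge, bepvihuj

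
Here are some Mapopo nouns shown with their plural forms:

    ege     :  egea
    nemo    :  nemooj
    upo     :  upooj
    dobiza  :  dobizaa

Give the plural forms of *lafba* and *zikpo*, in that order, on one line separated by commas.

lafbaa, zikpooj

The pattern is rounding harmony: -oj when the last vowel of the stem is a rounded vowel (*nemo*, *upo*); -a when the last vowel of the stem is an unrounded vowel (*ege*, *dobiza*).
*lafba* — last vowel /a/ (an unrounded vowel) → -a → *lafbaa*.
Since the last vowel of *zikpo* is /o/ (a rounded vowel), it takes -oj, giving *zikpooj*.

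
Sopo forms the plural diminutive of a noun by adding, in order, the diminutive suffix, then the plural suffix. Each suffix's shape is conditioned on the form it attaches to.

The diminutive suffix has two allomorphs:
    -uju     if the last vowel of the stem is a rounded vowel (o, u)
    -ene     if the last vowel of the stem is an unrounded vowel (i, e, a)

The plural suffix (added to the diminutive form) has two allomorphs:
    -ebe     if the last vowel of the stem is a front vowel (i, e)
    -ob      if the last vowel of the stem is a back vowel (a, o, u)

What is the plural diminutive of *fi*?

*fi* — last vowel /i/ (an unrounded vowel) → -ene → *fiene*.
The last vowel of the diminutive form *fiene* is /e/, which is a front vowel, so the plural suffix is -ebe, giving *fieneebe*.

fieneebe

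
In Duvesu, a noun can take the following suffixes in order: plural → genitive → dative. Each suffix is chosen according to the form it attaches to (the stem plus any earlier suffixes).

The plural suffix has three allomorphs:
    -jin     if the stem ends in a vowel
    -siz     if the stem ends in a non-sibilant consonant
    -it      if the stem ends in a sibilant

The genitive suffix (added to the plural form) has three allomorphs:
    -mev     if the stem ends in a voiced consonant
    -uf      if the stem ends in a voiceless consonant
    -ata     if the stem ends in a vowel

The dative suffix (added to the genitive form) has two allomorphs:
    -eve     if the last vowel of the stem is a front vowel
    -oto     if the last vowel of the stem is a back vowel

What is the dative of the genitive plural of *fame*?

famejinmeveve

*fame* — final sound /e/ (a vowel) → -jin → *famejin*.
The final sound of the plural form *famejin* is /n/, which is a voiced consonant, so the genitive suffix is -mev, giving *famejinmev*.
The genitive form *famejinmev*: last vowel = /e/, a front vowel → -eve → *famejinmeveve*.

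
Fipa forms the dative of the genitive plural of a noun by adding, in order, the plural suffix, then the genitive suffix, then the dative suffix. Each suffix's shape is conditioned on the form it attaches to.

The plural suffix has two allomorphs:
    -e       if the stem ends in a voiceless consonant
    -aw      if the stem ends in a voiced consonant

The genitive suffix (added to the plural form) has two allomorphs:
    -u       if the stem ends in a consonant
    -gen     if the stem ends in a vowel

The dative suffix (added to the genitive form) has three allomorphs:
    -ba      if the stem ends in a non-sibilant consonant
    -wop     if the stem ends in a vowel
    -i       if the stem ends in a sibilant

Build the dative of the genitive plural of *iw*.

*iw* — final consonant /w/ (voiced) → -aw → *iwaw*.
The plural form *iwaw* — final sound /w/ (a consonant) → -u → *iwawu*.
Since the final sound of the genitive form *iwawu* is /u/ (a vowel), it takes -wop, giving *iwawuwop*.

iwawuwop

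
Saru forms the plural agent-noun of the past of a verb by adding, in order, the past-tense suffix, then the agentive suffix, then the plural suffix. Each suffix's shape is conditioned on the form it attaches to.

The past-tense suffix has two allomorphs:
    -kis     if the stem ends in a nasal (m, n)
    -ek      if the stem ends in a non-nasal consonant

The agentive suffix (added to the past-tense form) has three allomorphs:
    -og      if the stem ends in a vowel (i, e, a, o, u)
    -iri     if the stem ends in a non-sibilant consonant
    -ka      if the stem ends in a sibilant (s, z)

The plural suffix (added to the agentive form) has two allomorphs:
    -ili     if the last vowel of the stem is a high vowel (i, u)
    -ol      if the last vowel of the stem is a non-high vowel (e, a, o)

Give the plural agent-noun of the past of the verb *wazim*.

wazimkiskaol

The final consonant of *wazim* is /m/, which is a nasal, so the past-tense suffix is -kis, giving *wazimkis*.
The past-tense form *wazimkis* — final sound /s/ (a sibilant) → -ka → *wazimkiska*.
The agentive form *wazimkiska*: last vowel = /a/, a non-high vowel → -ol → *wazimkiskaol*.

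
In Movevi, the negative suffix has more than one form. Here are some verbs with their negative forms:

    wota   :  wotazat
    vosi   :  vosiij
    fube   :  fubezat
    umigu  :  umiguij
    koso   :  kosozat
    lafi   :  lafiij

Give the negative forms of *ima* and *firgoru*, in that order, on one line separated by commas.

imazat, firgoruij

The pattern is height harmony: -ij when the last vowel of the stem is a high vowel (*vosi*, *umigu*, *lafi*); -zat when the last vowel of the stem is a non-high vowel (*wota*, *fube*, *koso*).
*ima*: last vowel = /a/, a non-high vowel → -zat → *imazat*.
*firgoru*: last vowel = /u/, a high vowel → -ij → *firgoruij*.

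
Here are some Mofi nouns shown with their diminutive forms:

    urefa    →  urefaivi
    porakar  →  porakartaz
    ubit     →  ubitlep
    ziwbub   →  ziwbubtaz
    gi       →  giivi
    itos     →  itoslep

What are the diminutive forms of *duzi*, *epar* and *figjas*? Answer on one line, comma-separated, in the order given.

The pattern is voicing of the final sound: -lep when the stem ends in a voiceless consonant (*ubit*, *itos*); -taz when the stem ends in a voiced consonant (*porakar*, *ziwbub*); -ivi when the stem ends in a vowel (*urefa*, *gi*).
The final sound of *duzi* is /i/, which is a vowel, so the suffix is -ivi, giving *duziivi*.
The final sound of *epar* is /r/, which is a voiced consonant, so the suffix is -taz, giving *epartaz*.
*figjas* — final sound /s/ (a voiceless consonant) → -lep → *figjaslep*.

duziivi, epartaz, figjaslep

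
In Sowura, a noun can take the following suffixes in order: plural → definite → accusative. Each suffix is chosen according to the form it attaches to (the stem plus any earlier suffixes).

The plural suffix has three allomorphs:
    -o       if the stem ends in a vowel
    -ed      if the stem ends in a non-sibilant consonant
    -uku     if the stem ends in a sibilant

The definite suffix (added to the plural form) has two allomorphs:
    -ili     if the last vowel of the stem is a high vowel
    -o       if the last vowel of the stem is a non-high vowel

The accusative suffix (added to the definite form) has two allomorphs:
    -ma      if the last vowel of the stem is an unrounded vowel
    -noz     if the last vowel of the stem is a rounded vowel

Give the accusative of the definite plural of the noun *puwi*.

puwioonoz

*puwi* — final sound /i/ (a vowel) → -o → *puwio*.
The plural form *puwio*: last vowel = /o/, a non-high vowel → -o → *puwioo*.
The definite form *puwioo* — last vowel /o/ (a rounded vowel) → -noz → *puwioonoz*.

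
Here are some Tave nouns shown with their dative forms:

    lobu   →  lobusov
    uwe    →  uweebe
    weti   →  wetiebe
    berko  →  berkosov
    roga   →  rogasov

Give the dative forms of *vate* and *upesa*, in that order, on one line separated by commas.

vateebe, upesasov

The alternation tracks the last vowel of the stem — -ebe when the last vowel of the stem is a front vowel (*uwe*, *weti*); -sov when the last vowel of the stem is a back vowel (*lobu*, *berko*, *roga*).
Since the last vowel of *vate* is /e/ (a front vowel), it takes -ebe, giving *vateebe*.
*upesa* — last vowel /a/ (a back vowel) → -sov → *upesasov*.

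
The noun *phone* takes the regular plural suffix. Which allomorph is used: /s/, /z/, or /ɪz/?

The stem *phone* ends in a voiced non-sibilant sound.
The plural suffix surfaces as /ɪz/ after sibilants, /s/ after other voiceless consonants, and /z/ after other voiced sounds.
So the plural -s on *phone* is pronounced /z/.

/z/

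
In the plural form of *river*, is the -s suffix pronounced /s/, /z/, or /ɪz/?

The stem *river* ends in a voiced non-sibilant sound.
The plural suffix surfaces as /ɪz/ after sibilants, /s/ after other voiceless consonants, and /z/ after other voiced sounds.
So the plural -s on *river* is pronounced /z/.

/z/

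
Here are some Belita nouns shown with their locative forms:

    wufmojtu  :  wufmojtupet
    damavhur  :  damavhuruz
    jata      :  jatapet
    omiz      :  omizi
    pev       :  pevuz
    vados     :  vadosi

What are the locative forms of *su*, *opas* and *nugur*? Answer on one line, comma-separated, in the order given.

The suffix is conditioned by the final sound: -i when the stem ends in a sibilant (*omiz*, *vados*); -uz when the stem ends in a non-sibilant consonant (*damavhur*, *pev*); -pet when the stem ends in a vowel (*wufmojtu*, *jata*).
Since the final sound of *su* is /u/ (a vowel), it takes -pet, giving *supet*.
Since the final sound of *opas* is /s/ (a sibilant), it takes -i, giving *opasi*.
Since the final sound of *nugur* is /r/ (a non-sibilant consonant), it takes -uz, giving *nuguruz*.

supet, opasi, nuguruz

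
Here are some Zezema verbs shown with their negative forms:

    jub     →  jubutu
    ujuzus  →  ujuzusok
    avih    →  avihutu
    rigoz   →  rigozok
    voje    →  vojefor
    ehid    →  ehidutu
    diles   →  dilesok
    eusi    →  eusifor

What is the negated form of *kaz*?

The alternation tracks the final sound of the stem — -ok when the stem ends in a sibilant (*ujuzus*, *rigoz*, *diles*); -utu when the stem ends in a non-sibilant consonant (*jub*, *avih*, *ehid*); -for when the stem ends in a vowel (*voje*, *eusi*).
The final sound of *kaz* is /z/, which is a sibilant, so the suffix is -ok, giving *kazok*.

kazok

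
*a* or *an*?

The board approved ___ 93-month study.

a

The indefinite article is chosen by the initial *sound* of the following word, not its spelling.
The number *93* is spoken "ninety-…", beginning with /ˈnaɪnti/ — a consonant sound.
So the article is *a*: The board approved a 93-month study.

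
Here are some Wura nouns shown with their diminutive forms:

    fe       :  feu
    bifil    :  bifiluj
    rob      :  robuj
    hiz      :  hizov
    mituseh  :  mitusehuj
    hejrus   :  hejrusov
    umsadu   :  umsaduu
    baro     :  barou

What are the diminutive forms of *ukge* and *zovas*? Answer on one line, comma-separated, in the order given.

ukgeu, zovasov

The alternation tracks the final sound of the stem — -ov when the stem ends in a sibilant (*hiz*, *hejrus*); -uj when the stem ends in a non-sibilant consonant (*bifil*, *rob*, *mituseh*); -u when the stem ends in a vowel (*fe*, *umsadu*, *baro*).
Since the final sound of *ukge* is /e/ (a vowel), it takes -u, giving *ukgeu*.
Since the final sound of *zovas* is /s/ (a sibilant), it takes -ov, giving *zovasov*.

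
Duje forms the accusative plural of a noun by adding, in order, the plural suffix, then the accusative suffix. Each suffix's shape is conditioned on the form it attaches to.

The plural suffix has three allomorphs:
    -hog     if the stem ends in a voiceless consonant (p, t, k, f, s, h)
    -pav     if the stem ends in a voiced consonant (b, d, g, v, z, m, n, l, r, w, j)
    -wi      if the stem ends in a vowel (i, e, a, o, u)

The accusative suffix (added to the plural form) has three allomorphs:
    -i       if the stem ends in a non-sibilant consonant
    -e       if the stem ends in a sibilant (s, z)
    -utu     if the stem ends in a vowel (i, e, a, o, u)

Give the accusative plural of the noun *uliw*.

uliwpavi

*uliw*: final sound = /w/, a voiced consonant → -pav → *uliwpav*.
The final sound of the plural form *uliwpav* is /v/, which is a non-sibilant consonant, so the accusative suffix is -i, giving *uliwpavi*.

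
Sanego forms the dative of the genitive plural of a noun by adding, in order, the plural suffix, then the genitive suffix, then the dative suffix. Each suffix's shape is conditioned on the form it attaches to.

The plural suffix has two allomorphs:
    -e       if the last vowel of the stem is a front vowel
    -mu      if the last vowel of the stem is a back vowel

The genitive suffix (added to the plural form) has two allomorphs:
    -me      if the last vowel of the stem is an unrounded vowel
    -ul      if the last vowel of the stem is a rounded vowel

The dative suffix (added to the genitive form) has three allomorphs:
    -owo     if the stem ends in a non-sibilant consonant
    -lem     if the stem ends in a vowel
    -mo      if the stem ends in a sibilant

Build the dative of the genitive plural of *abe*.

*abe* — last vowel /e/ (a front vowel) → -e → *abee*.
The plural form *abee*: last vowel = /e/, an unrounded vowel → -me → *abeeme*.
The final sound of the genitive form *abeeme* is /e/, which is a vowel, so the dative suffix is -lem, giving *abeemelem*.

abeemelem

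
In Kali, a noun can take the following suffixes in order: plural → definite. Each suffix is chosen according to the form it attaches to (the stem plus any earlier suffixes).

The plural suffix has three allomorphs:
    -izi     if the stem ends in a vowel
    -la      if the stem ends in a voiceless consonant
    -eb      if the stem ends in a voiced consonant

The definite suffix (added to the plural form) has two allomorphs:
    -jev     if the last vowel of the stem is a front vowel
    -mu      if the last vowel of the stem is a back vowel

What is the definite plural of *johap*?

*johap*: final sound = /p/, a voiceless consonant → -la → *johapla*.
The last vowel of the plural form *johapla* is /a/, which is a back vowel, so the definite suffix is -mu, giving *johaplamu*.

johaplamu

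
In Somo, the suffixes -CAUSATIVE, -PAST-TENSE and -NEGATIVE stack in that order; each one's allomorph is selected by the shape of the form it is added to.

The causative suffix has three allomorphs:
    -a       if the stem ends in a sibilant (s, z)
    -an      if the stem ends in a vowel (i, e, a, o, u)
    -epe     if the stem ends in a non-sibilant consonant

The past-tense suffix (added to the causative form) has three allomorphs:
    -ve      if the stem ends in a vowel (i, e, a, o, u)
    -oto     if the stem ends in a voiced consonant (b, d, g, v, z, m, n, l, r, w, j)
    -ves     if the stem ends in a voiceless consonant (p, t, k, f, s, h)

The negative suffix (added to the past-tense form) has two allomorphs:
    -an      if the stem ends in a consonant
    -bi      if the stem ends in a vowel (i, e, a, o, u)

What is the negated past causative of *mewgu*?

*mewgu* — final sound /u/ (a vowel) → -an → *mewguan*.
The final sound of the causative form *mewguan* is /n/, which is a voiced consonant, so the past-tense suffix is -oto, giving *mewguanoto*.
The final sound of the past-tense form *mewguanoto* is /o/, which is a vowel, so the negative suffix is -bi, giving *mewguanotobi*.

mewguanotobi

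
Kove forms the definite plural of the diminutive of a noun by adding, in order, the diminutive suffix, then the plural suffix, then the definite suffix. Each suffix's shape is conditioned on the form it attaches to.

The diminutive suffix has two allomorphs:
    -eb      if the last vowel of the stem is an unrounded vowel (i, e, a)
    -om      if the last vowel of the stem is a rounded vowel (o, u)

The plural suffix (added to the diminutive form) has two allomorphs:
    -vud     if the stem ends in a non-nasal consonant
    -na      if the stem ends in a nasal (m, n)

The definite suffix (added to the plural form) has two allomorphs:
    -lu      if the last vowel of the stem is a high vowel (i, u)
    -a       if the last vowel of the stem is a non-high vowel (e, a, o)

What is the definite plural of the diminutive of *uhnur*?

*uhnur* — last vowel /u/ (a rounded vowel) → -om → *uhnurom*.
The final consonant of the diminutive form *uhnurom* is /m/, which is a nasal, so the plural suffix is -na, giving *uhnuromna*.
The plural form *uhnuromna*: last vowel = /a/, a non-high vowel → -a → *uhnuromnaa*.

uhnuromnaa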